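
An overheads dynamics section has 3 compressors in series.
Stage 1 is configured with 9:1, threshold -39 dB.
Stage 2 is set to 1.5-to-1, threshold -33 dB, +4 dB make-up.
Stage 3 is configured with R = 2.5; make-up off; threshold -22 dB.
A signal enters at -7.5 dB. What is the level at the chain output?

Stage 1: 31.5 dB above -39 dB, reduced 9:1 to 3.5 dB above → -35.5 dB.
Stage 2: -35.5 dB is at or below the -33 dB threshold — no compression; make-up brings it to -31.5 dB.
Stage 3: -31.5 dB ≤ -22 dB, so stage 3 doesn't engage; output -31.5 dB.

-31.5 dB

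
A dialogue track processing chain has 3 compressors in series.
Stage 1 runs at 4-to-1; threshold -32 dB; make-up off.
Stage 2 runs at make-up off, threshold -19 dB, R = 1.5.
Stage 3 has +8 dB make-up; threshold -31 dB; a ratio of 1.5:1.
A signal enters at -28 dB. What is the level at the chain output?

Stage 1: overshoot 4 dB → 4/4 = 1 dB → -31 dB.
Stage 2: below threshold (-31 ≤ -19); passes unchanged; output -31 dB.
Stage 3: -31 dB is at or below the -31 dB threshold — no compression; make-up brings it to -23 dB.

-23 dB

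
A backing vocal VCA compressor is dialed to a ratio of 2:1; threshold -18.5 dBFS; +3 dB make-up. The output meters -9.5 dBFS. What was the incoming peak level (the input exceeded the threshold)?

Stripping the +3 dB make-up gives -12.5 dBFS at the gain stage.
The compressed level sits -12.5 − (-18.5) = 6 dB over threshold.
Undo the ratio: input overshoot = 6 × 2 = 12 dB, giving input = -6.5 dBFS.

-6.5 dBFS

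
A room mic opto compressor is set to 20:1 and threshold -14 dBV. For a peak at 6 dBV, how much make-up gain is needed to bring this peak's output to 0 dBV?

Without make-up, output = threshold + overshoot/20 = -14 + 1 = -13 dBV.
Gap to target: 13 dB.

13 dB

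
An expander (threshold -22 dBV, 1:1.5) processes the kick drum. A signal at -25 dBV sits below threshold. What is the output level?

Undershoot = (-22) − (-25) = 3 dB.
At 1:1.5, that expands to 4.5 dB under threshold.
Output = -22 − 4.5 = -26.5 dBV.

-26.5 dBV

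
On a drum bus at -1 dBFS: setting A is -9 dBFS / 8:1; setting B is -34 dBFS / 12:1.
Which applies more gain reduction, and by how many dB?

A: GR = 8 − 8/8 = 7 dB.
B: GR = 33 − 33/12 = 30.25 dB.
B applies 23.25 dB more gain reduction.

B, by 23.25 dB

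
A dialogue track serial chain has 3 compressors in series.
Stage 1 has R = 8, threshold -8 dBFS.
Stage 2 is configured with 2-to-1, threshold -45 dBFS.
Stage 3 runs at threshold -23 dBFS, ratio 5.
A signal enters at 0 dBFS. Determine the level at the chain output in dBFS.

Stage 1: overshoot 8 dB → 8/8 = 1 dB → -7 dBFS.
Stage 2: -7 dBFS is 38 dB over -45 dBFS; at 2:1 that becomes 19 dB over, giving -26 dBFS.
Stage 3: -26 dBFS ≤ -23 dBFS, so stage 3 doesn't engage; output -26 dBFS.

-26 dBFS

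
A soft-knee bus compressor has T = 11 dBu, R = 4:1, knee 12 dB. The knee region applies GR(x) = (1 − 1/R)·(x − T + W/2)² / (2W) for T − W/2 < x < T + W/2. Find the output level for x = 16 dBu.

x − T + W/2 = 16 − 11 + 6 = 11.
GR = (1 − 1/4) × 11² / 24 = 0.75 × 121 / 24 = 3.78125 dB.
Output = 16 − 3.78125 = 12.21875 dBu.

12.21875 dBu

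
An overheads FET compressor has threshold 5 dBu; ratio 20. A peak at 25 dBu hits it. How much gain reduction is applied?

The signal is 20 dB above threshold.
A 20:1 ratio leaves 1 dB of that excess.
So the signal is attenuated by 20 − 1 = 19 dB.

19 dB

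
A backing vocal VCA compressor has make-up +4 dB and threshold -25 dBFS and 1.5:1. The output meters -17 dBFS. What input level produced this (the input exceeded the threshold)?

Remove make-up: -17 − 4 = -21 dBFS.
The compressed level sits -21 − (-25) = 4 dB over threshold.
Input overshoot = R × output overshoot = 6 dB → input = -25 + 6 = -19 dBFS.

-19 dBFS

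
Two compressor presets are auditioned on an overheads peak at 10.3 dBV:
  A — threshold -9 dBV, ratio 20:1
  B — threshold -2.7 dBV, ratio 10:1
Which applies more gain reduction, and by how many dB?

A: overshoot 19.3 dB → output overshoot 0.965 dB → GR 18.335 dB.
B: overshoot 13 dB → output overshoot 1.3 dB → GR 11.7 dB.
Difference: 6.635 dB in favour of A.

A, by 6.635 dB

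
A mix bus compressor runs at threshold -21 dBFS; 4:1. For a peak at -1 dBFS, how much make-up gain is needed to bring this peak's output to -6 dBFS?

Without make-up, output = threshold + overshoot/4 = -21 + 5 = -16 dBFS.
Gap to target: 10 dB.

10 dB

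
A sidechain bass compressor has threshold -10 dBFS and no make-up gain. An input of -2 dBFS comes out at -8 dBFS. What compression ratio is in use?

4:1

Input overshoot = -2 − (-10) = 8 dB; output overshoot = -8 − (-10) = 2 dB.
Ratio = 8 / 2 = 4.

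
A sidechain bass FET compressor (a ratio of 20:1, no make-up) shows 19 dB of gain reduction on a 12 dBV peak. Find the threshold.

-8 dBV

Let T be the threshold. Output overshoot = (input overshoot)/R, so -7 − T = (12 − T)/20.
20·(-7 − T) = 12 − T → 19·T = -140 − 12 = -152.
T = -152/19 = -8 dBV.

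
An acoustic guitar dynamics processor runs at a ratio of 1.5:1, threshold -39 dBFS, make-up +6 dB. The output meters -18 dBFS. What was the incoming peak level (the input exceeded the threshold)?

Remove make-up: -18 − 6 = -24 dBFS.
That's 15 dB above the -39 dBFS threshold.
Undo the ratio: input overshoot = 15 × 1.5 = 22.5 dB, giving input = -16.5 dBFS.

-16.5 dBFS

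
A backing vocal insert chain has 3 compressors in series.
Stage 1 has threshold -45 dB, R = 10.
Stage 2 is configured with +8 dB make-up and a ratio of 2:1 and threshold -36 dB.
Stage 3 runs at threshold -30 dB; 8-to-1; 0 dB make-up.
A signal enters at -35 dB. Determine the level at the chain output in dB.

Stage 1: overshoot 10 dB → 10/10 = 1 dB → -44 dB.
Stage 2: below threshold (-44 ≤ -36); passes unchanged; make-up brings it to -36 dB.
Stage 3: -36 dB ≤ -30 dB, so stage 3 doesn't engage; output -36 dB.

-36 dB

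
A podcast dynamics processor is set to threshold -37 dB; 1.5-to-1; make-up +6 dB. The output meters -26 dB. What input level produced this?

-29.5 dB

Before make-up, the level was -26 − 6 = -32 dB.
The compressed level sits -32 − (-37) = 5 dB over threshold.
Before 1.5:1 compression the overshoot was 5 × 1.5 = 7.5 dB, so input = -37 + 7.5 = -29.5 dB.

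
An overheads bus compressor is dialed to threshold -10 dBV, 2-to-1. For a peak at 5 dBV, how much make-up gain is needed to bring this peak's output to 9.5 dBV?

Overshoot 15 dB → 15/2 = 7.5 dB after compression, so the compressed level is -10 + 7.5 = -2.5 dBV.
Make-up = target − compressed = 9.5 − (-2.5) = 12 dB.

12 dB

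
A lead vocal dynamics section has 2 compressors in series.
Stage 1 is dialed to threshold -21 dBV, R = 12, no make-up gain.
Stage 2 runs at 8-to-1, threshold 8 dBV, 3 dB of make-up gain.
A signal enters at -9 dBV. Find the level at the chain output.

Stage 1: -9 dBV is 12 dB over -21 dBV; at 12:1 that becomes 1 dB over, giving -20 dBV.
Stage 2: -20 dBV ≤ 8 dBV, so stage 2 doesn't engage; make-up brings it to -17 dBV.

-17 dBV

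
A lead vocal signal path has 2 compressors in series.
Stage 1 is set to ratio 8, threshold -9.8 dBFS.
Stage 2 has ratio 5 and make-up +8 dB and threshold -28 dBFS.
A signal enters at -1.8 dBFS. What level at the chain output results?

Stage 1: 8 dB above -9.8 dBFS, reduced 8:1 to 1 dB above → -8.8 dBFS.
Stage 2: overshoot 19.2 dB → 19.2/5 = 3.84 dB → -24.16 dBFS; +8 dB make-up → -16.16 dBFS.

-16.16 dBFS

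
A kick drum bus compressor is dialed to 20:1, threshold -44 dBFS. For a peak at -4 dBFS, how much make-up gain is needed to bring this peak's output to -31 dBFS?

Without make-up, output = threshold + overshoot/20 = -44 + 2 = -42 dBFS.
Gap to target: 11 dB.

11 dB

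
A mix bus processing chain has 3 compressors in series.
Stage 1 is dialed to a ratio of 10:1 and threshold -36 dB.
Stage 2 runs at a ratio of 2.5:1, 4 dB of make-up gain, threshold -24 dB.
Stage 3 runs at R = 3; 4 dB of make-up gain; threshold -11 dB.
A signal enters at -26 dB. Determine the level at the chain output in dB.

-27 dB

Stage 1: 10 dB above -36 dB, reduced 10:1 to 1 dB above → -35 dB.
Stage 2: -35 dB ≤ -24 dB, so stage 2 doesn't engage; make-up brings it to -31 dB.
Stage 3: -31 dB is at or below the -11 dB threshold — no compression; make-up brings it to -27 dB.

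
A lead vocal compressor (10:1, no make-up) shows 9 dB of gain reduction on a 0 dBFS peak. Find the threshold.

-10 dBFS

Let T be the threshold. Output overshoot = (input overshoot)/R, so -9 − T = (0 − T)/10.
10·(-9 − T) = 0 − T → 9·T = -90 − 0 = -90.
T = -90/9 = -10 dBFS.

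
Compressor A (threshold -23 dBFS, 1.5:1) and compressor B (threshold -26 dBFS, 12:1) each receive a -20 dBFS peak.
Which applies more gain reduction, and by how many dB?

B, by 4.5 dB

A: 3 dB over, compressed to 2 dB over, so 1 dB of GR.
B: 6 dB over, compressed to 0.5 dB over, so 5.5 dB of GR.
B reduces 4.5 dB more.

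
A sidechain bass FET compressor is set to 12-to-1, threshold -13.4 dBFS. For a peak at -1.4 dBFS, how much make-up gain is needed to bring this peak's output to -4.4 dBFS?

Overshoot 12 dB → 12/12 = 1 dB after compression, so the compressed level is -13.4 + 1 = -12.4 dBFS.
Make-up = target − compressed = -4.4 − (-12.4) = 8 dB.

8 dB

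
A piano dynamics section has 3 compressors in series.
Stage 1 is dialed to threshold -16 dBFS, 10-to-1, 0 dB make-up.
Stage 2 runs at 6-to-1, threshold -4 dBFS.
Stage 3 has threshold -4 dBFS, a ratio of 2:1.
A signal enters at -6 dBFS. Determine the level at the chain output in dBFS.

-15 dBFS

Stage 1: 10 dB above -16 dBFS, reduced 10:1 to 1 dB above → -15 dBFS.
Stage 2: below threshold (-15 ≤ -4); passes unchanged; output -15 dBFS.
Stage 3: -15 dBFS ≤ -4 dBFS, so stage 3 doesn't engage; output -15 dBFS.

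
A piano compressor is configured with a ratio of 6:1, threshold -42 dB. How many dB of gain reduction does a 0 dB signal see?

Overshoot = 0 − (-42) = 42 dB.
At 6:1, output sits 42/6 = 7 dB above threshold.
Gain reduction = 42 − 7 = 35 dB.

35 dB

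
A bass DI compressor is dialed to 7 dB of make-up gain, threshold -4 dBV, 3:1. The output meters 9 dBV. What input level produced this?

Before make-up, the level was 9 − 7 = 2 dBV.
That's 6 dB above the -4 dBV threshold.
Undo the ratio: input overshoot = 6 × 3 = 18 dB, giving input = 14 dBV.

14 dBV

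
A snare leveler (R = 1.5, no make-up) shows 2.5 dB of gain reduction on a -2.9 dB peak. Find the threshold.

-10.4 dB

Gain reduction = -2.9 − (-5.4) = 2.5 dB; output overshoot = GR / (R − 1) = 2.5 / 0.5 = 5 dB.
Threshold = output − output overshoot = -5.4 − 5 = -10.4 dB.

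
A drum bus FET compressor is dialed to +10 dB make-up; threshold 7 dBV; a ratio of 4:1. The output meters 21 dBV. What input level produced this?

Stripping the +10 dB make-up gives 11 dBV at the gain stage.
Post-compression overshoot = 11 − 7 = 4 dB.
Input overshoot = R × output overshoot = 16 dB → input = 7 + 16 = 23 dBV.

23 dBV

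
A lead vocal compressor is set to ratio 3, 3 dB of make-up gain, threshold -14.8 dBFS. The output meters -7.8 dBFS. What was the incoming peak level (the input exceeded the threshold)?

Stripping the +3 dB make-up gives -10.8 dBFS at the gain stage.
The compressed level sits -10.8 − (-14.8) = 4 dB over threshold.
Input overshoot = R × output overshoot = 12 dB → input = -14.8 + 12 = -2.8 dBFS.

-2.8 dBFS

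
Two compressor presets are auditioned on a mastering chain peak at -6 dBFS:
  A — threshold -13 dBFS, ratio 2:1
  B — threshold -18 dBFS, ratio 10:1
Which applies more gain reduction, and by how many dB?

A: overshoot 7 dB → output overshoot 3.5 dB → GR 3.5 dB.
B: overshoot 12 dB → output overshoot 1.2 dB → GR 10.8 dB.
B reduces 7.3 dB more.

B, by 7.3 dB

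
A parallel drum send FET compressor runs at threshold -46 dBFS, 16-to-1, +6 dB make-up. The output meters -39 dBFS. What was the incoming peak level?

Stripping the +6 dB make-up gives -45 dBFS at the gain stage.
The compressed level sits -45 − (-46) = 1 dB over threshold.
Undo the ratio: input overshoot = 1 × 16 = 16 dB, giving input = -30 dBFS.

-30 dBFS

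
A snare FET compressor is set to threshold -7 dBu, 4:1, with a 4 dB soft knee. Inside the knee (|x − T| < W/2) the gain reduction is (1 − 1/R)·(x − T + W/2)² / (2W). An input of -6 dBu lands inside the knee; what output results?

x − T + W/2 = -6 − (-7) + 2 = 3.
GR = (1 − 1/4) × 3² / 8 = 0.75 × 9 / 8 = 0.84375 dB.
Output = -6 − 0.84375 = -6.84375 dBu.

-6.84375 dBu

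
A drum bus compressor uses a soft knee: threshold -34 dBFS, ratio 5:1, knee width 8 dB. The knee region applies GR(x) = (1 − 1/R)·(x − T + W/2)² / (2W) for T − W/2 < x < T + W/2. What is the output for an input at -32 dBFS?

-33.8 dBFS

x − T + W/2 = -32 − (-34) + 4 = 6.
GR = (1 − 1/5) × 6² / 16 = 0.8 × 36 / 16 = 1.8 dB.
Output = -32 − 1.8 = -33.8 dBFS.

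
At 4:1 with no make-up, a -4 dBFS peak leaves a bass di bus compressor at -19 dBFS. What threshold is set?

-24 dBFS

Let T be the threshold. Output overshoot = (input overshoot)/R, so -19 − T = (-4 − T)/4.
4·(-19 − T) = -4 − T → 3·T = -76 − (-4) = -72.
T = -72/3 = -24 dBFS.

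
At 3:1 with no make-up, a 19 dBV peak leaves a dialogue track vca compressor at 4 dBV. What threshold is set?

Input is 22.5 dB above T (since output overshoot × R = input overshoot: (4 − T)·3 = 19 − T gives T = -3.5 dBV).
Check: -3.5 + (19 − (-3.5))/3 = -3.5 + 7.5 = 4 dBV. ✓

-3.5 dBV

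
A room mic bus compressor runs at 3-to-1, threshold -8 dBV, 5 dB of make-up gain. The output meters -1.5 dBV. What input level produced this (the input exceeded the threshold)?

-3.5 dBV

Before make-up, the level was -1.5 − 5 = -6.5 dBV.
Post-compression overshoot = -6.5 − (-8) = 1.5 dB.
Undo the ratio: input overshoot = 1.5 × 3 = 4.5 dB, giving input = -3.5 dBV.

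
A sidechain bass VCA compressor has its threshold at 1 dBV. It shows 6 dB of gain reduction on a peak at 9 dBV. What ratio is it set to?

Input overshoot = 9 − 1 = 8 dB.
Output overshoot = 8 − 6 = 2 dB.
Ratio = input overshoot / output overshoot = 8 / 2 = 4.

4:1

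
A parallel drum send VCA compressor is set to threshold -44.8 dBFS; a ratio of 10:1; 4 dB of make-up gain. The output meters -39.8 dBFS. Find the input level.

Before make-up, the level was -39.8 − 4 = -43.8 dBFS.
Post-compression overshoot = -43.8 − (-44.8) = 1 dB.
Undo the ratio: input overshoot = 1 × 10 = 10 dB, giving input = -34.8 dBFS.

-34.8 dBFS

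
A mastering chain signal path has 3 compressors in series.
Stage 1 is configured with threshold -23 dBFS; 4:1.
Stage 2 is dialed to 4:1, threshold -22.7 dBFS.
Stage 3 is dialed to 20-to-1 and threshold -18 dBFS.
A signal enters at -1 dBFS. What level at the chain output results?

Stage 1: -1 dBFS is 22 dB over -23 dBFS; at 4:1 that becomes 5.5 dB over, giving -17.5 dBFS.
Stage 2: overshoot 5.2 dB → 5.2/4 = 1.3 dB → -21.4 dBFS.
Stage 3: below threshold (-21.4 ≤ -18); passes unchanged; output -21.4 dBFS.

-21.4 dBFS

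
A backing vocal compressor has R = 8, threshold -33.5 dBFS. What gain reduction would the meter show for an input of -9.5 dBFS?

21 dB

-9.5 dBFS exceeds the threshold by 24 dB.
After 8:1 compression the overshoot becomes 24/8 = 3 dB.
GR = overshoot in − overshoot out = 24 − 3 = 21 dB.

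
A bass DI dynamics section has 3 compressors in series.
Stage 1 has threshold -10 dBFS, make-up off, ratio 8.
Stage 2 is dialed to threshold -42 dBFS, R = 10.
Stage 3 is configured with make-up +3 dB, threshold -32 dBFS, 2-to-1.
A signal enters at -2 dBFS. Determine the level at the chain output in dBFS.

Stage 1: 8 dB above -10 dBFS, reduced 8:1 to 1 dB above → -9 dBFS.
Stage 2: -9 dBFS is 33 dB over -42 dBFS; at 10:1 that becomes 3.3 dB over, giving -38.7 dBFS.
Stage 3: -38.7 dBFS ≤ -32 dBFS, so stage 3 doesn't engage; make-up brings it to -35.7 dBFS.

-35.7 dBFS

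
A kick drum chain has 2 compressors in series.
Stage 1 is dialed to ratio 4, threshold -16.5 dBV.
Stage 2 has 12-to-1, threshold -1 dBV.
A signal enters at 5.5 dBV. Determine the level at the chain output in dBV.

-11 dBV

Stage 1: 5.5 dBV is 22 dB over -16.5 dBV; at 4:1 that becomes 5.5 dB over, giving -11 dBV.
Stage 2: -11 dBV ≤ -1 dBV, so stage 2 doesn't engage; output -11 dBV.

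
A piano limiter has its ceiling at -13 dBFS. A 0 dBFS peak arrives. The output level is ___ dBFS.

-13 dBFS

A brickwall limiter is an ∞:1 compressor: any input above the ceiling is clamped to -13 dBFS.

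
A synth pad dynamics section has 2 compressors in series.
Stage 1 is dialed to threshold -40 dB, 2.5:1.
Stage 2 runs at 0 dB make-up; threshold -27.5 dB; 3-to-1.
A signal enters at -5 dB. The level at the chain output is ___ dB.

-27 dB

Stage 1: 35 dB above -40 dB, reduced 2.5:1 to 14 dB above → -26 dB.
Stage 2: -26 dB is 1.5 dB over -27.5 dB; at 3:1 that becomes 0.5 dB over, giving -27 dB.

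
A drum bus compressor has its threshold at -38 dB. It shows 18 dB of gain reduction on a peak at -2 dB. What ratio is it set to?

Input overshoot = -2 − (-38) = 36 dB.
Output overshoot = 36 − 18 = 18 dB.
Ratio = input overshoot / output overshoot = 36 / 18 = 2.

2:1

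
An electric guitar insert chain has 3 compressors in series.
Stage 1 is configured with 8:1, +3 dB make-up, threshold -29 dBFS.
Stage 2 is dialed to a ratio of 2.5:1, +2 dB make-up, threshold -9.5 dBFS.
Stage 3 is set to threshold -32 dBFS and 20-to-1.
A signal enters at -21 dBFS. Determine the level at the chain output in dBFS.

Stage 1: -21 dBFS is 8 dB over -29 dBFS; at 8:1 that becomes 1 dB over, giving -28 dBFS; +3 dB make-up → -25 dBFS.
Stage 2: below threshold (-25 ≤ -9.5); passes unchanged; make-up brings it to -23 dBFS.
Stage 3: 9 dB above -32 dBFS, reduced 20:1 to 0.45 dB above → -31.55 dBFS.

-31.55 dBFS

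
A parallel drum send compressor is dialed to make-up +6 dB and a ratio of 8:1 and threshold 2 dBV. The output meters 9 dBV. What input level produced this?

Stripping the +6 dB make-up gives 3 dBV at the gain stage.
The compressed level sits 3 − 2 = 1 dB over threshold.
Undo the ratio: input overshoot = 1 × 8 = 8 dB, giving input = 10 dBV.

10 dBV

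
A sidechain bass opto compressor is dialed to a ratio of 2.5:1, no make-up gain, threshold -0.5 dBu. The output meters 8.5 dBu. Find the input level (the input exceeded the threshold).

That's 9 dB above the -0.5 dBu threshold.
Before 2.5:1 compression the overshoot was 9 × 2.5 = 22.5 dB, so input = -0.5 + 22.5 = 22 dBu.

22 dBu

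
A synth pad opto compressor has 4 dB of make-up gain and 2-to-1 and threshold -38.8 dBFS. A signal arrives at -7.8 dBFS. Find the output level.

-7.8 dBFS sits 31 dB over threshold.
At 2:1 the overshoot is divided by 2, leaving 15.5 dB above threshold.
That puts the output at -23.3 dBFS; make-up adds 4 dB, giving -19.3 dBFS.

-19.3 dBFS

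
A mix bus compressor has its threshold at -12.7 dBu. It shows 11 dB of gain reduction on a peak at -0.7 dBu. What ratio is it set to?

12:1

Input overshoot = -0.7 − (-12.7) = 12 dB.
Output overshoot = 12 − 11 = 1 dB.
Ratio = input overshoot / output overshoot = 12 / 1 = 12.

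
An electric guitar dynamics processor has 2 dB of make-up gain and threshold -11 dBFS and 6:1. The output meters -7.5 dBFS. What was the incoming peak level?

Before make-up, the level was -7.5 − 2 = -9.5 dBFS.
That's 1.5 dB above the -11 dBFS threshold.
Input overshoot = R × output overshoot = 9 dB → input = -11 + 9 = -2 dBFS.

-2 dBFS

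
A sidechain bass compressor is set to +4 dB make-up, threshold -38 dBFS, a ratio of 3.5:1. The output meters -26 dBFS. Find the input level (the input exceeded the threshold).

Before make-up, the level was -26 − 4 = -30 dBFS.
That's 8 dB above the -38 dBFS threshold.
Undo the ratio: input overshoot = 8 × 3.5 = 28 dB, giving input = -10 dBFS.

-10 dBFS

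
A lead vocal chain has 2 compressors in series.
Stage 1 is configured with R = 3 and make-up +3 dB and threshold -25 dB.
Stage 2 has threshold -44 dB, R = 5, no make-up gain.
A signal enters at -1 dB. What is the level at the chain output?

-38 dB

Stage 1: -1 dB is 24 dB over -25 dB; at 3:1 that becomes 8 dB over, giving -17 dB; +3 dB make-up → -14 dB.
Stage 2: -14 dB is 30 dB over -44 dB; at 5:1 that becomes 6 dB over, giving -38 dB.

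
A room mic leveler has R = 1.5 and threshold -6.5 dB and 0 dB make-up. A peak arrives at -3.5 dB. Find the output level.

Overshoot: -3.5 − (-6.5) = 3 dB.
At 1.5:1 the overshoot is divided by 1.5, leaving 2 dB above threshold.
So the level is -6.5 + 2 = -4.5 dB.

-4.5 dB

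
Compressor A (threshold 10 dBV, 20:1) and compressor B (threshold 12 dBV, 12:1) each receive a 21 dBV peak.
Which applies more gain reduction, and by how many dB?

A: overshoot 11 dB → output overshoot 0.55 dB → GR 10.45 dB.
B: overshoot 9 dB → output overshoot 0.75 dB → GR 8.25 dB.
Difference: 2.2 dB in favour of A.

A, by 2.2 dB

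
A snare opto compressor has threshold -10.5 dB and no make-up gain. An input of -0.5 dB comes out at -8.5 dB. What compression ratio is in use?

5:1

Input overshoot = -0.5 − (-10.5) = 10 dB; output overshoot = -8.5 − (-10.5) = 2 dB.
Ratio = 10 / 2 = 5.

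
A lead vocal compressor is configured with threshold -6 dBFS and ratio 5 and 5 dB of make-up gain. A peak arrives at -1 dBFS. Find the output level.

0 dBFS

The input is 5 dB above the -6 dBFS threshold.
At 5:1 the overshoot is divided by 5, leaving 1 dB above threshold.
That puts the output at -5 dBFS; make-up adds 5 dB, giving 0 dBFS.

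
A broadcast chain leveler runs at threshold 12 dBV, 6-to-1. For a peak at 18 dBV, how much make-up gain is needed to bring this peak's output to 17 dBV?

4 dB

The peak compresses to 12 + 6/6 = 13 dBV.
To reach 17 dBV requires 17 − 13 = 4 dB of make-up.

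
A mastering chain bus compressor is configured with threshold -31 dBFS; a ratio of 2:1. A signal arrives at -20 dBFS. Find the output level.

-25.5 dBFS

The input is 11 dB above the -31 dBFS threshold.
The 11 dB excess becomes 5.5 dB after 2:1 reduction.
That puts the output at -25.5 dBFS.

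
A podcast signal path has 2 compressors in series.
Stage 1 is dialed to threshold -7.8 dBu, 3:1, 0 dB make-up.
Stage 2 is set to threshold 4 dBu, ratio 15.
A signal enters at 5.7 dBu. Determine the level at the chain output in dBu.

-3.3 dBu

Stage 1: 5.7 dBu is 13.5 dB over -7.8 dBu; at 3:1 that becomes 4.5 dB over, giving -3.3 dBu.
Stage 2: below threshold (-3.3 ≤ 4); passes unchanged; output -3.3 dBu.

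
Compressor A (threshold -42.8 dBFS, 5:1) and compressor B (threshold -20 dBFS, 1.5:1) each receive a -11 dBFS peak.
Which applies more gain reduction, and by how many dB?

A: 31.8 dB over, compressed to 6.36 dB over, so 25.44 dB of GR.
B: 9 dB over, compressed to 6 dB over, so 3 dB of GR.
A reduces 22.44 dB more.

A, by 22.44 dB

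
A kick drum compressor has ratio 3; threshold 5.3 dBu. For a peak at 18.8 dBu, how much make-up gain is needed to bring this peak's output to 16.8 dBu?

Without make-up, output = threshold + overshoot/3 = 5.3 + 4.5 = 9.8 dBu.
Gap to target: 7 dB.

7 dB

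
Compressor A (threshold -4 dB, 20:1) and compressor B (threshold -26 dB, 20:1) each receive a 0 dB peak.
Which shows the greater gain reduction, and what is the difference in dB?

A: GR = 4 − 4/20 = 3.8 dB.
B: GR = 26 − 26/20 = 24.7 dB.
B applies 20.9 dB more gain reduction.

B, by 20.9 dB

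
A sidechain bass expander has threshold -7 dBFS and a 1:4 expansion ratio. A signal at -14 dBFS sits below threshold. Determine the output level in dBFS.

-35 dBFS

The input is 7 dB below the -7 dBFS threshold.
A 1:4 expander multiplies undershoot by 4: 7 × 4 = 28 dB below threshold.
Output = -7 − 28 = -35 dBFS.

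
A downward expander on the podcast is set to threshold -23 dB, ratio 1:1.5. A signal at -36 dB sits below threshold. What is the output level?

The input is 13 dB below the -23 dB threshold.
A 1:1.5 expander multiplies undershoot by 1.5: 13 × 1.5 = 19.5 dB below threshold.
Output = -23 − 19.5 = -42.5 dB.

-42.5 dB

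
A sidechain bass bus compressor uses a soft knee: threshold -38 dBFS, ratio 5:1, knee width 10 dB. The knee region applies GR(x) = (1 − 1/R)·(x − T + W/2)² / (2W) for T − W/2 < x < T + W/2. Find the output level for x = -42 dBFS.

x − T + W/2 = -42 − (-38) + 5 = 1.
GR = (1 − 1/5) × 1² / 20 = 0.8 × 1 / 20 = 0.04 dB.
Output = -42 − 0.04 = -42.04 dBFS.

-42.04 dBFS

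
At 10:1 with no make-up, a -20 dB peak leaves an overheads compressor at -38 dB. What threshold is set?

Gain reduction = -20 − (-38) = 18 dB; output overshoot = GR / (R − 1) = 18 / 9 = 2 dB.
Threshold = output − output overshoot = -38 − 2 = -40 dB.

-40 dB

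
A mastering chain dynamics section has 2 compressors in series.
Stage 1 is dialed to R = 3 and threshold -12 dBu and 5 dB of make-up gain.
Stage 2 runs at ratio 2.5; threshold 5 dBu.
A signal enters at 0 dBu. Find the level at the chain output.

-3 dBu

Stage 1: overshoot 12 dB → 12/3 = 4 dB → -8 dBu; +5 dB make-up → -3 dBu.
Stage 2: below threshold (-3 ≤ 5); passes unchanged; output -3 dBu.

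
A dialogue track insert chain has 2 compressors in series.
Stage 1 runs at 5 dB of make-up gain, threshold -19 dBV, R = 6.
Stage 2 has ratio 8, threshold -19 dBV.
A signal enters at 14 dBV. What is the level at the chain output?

-17.6875 dBV

Stage 1: 33 dB above -19 dBV, reduced 6:1 to 5.5 dB above → -13.5 dBV; +5 dB make-up → -8.5 dBV.
Stage 2: 10.5 dB above -19 dBV, reduced 8:1 to 1.3125 dB above → -17.6875 dBV.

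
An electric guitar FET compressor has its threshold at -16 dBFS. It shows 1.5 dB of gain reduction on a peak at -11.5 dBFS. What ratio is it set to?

1.5:1

Input overshoot = -11.5 − (-16) = 4.5 dB.
Output overshoot = 4.5 − 1.5 = 3 dB.
Ratio = input overshoot / output overshoot = 4.5 / 3 = 1.5.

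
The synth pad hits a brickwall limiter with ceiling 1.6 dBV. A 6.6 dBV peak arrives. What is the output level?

1.6 dBV

A brickwall limiter is an ∞:1 compressor: any input above the ceiling is clamped to 1.6 dBV.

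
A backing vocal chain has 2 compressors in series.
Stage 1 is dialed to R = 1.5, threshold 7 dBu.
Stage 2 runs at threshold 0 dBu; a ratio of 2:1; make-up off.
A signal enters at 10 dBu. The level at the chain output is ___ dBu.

Stage 1: overshoot 3 dB → 3/1.5 = 2 dB → 9 dBu.
Stage 2: 9 dB above 0 dBu, reduced 2:1 to 4.5 dB above → 4.5 dBu.

4.5 dBu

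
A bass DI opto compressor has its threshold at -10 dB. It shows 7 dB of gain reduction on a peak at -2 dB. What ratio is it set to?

8:1

Input overshoot = -2 − (-10) = 8 dB.
Output overshoot = 8 − 7 = 1 dB.
Ratio = input overshoot / output overshoot = 8 / 1 = 8.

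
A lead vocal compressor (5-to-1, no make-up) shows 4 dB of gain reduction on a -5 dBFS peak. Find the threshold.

Let T be the threshold. Output overshoot = (input overshoot)/R, so -9 − T = (-5 − T)/5.
5·(-9 − T) = -5 − T → 4·T = -45 − (-5) = -40.
T = -40/4 = -10 dBFS.

-10 dBFS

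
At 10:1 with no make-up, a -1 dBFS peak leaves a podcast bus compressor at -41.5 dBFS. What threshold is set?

-46 dBFS

Gain reduction = -1 − (-41.5) = 40.5 dB; output overshoot = GR / (R − 1) = 40.5 / 9 = 4.5 dB.
Threshold = output − output overshoot = -41.5 − 4.5 = -46 dBFS.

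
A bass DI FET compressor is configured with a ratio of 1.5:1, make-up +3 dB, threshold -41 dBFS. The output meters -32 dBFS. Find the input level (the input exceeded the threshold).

Remove make-up: -32 − 3 = -35 dBFS.
That's 6 dB above the -41 dBFS threshold.
Input overshoot = R × output overshoot = 9 dB → input = -41 + 9 = -32 dBFS.

-32 dBFS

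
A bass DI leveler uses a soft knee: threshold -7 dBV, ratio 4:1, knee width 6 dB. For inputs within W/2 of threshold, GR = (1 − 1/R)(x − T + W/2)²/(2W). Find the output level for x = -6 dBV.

x − T + W/2 = -6 − (-7) + 3 = 4.
GR = (1 − 1/4) × 4² / 12 = 0.75 × 16 / 12 = 1 dB.
Output = -6 − 1 = -7 dBV.

-7 dBV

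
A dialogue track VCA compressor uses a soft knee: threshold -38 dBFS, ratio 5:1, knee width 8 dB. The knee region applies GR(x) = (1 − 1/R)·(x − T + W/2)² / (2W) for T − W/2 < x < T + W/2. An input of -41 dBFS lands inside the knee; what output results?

-41.05 dBFS

x − T + W/2 = -41 − (-38) + 4 = 1.
GR = (1 − 1/5) × 1² / 16 = 0.8 × 1 / 16 = 0.05 dB.
Output = -41 − 0.05 = -41.05 dBFS.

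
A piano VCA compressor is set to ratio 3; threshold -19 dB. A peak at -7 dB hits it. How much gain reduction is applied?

8 dB

-7 dB exceeds the threshold by 12 dB.
A 3:1 ratio leaves 4 dB of that excess.
GR = overshoot in − overshoot out = 12 − 4 = 8 dB.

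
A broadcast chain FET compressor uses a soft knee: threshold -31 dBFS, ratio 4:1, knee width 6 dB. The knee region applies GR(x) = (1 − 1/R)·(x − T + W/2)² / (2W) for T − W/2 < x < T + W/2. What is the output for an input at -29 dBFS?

x − T + W/2 = -29 − (-31) + 3 = 5.
GR = (1 − 1/4) × 5² / 12 = 0.75 × 25 / 12 = 1.5625 dB.
Output = -29 − 1.5625 = -30.5625 dBFS.

-30.5625 dBFS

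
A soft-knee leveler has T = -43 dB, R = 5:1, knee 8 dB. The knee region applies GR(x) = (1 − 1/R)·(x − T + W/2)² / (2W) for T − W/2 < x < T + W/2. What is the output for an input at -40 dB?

x − T + W/2 = -40 − (-43) + 4 = 7.
GR = (1 − 1/5) × 7² / 16 = 0.8 × 49 / 16 = 2.45 dB.
Output = -40 − 2.45 = -42.45 dB.

-42.45 dB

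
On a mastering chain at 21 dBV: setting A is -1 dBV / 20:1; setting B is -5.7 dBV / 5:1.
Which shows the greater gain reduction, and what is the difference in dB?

B, by 0.46 dB

A: 22 dB over, compressed to 1.1 dB over, so 20.9 dB of GR.
B: 26.7 dB over, compressed to 5.34 dB over, so 21.36 dB of GR.
Difference: 0.46 dB in favour of B.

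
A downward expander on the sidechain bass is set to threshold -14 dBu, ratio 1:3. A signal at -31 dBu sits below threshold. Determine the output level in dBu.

Below threshold, a 1:3 expander applies gain = (3−1)×(T − x) of attenuation.
(3−1) × 17 = 34 dB, so output = -31 − 34 = -65 dBu.

-65 dBu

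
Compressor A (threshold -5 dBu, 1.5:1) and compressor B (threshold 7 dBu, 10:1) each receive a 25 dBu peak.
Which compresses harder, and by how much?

A: GR = 30 − 30/1.5 = 10 dB.
B: GR = 18 − 18/10 = 16.2 dB.
B applies 6.2 dB more gain reduction.

B, by 6.2 dB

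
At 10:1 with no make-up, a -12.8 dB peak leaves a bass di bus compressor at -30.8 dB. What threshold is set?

Gain reduction = -12.8 − (-30.8) = 18 dB; output overshoot = GR / (R − 1) = 18 / 9 = 2 dB.
Threshold = output − output overshoot = -30.8 − 2 = -32.8 dB.

-32.8 dB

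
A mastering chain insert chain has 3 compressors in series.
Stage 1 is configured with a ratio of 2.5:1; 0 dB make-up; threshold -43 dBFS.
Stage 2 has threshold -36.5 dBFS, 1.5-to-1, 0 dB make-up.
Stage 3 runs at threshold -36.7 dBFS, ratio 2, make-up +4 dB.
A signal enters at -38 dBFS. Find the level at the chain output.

Stage 1: -38 dBFS is 5 dB over -43 dBFS; at 2.5:1 that becomes 2 dB over, giving -41 dBFS.
Stage 2: below threshold (-41 ≤ -36.5); passes unchanged; output -41 dBFS.
Stage 3: -41 dBFS ≤ -36.7 dBFS, so stage 3 doesn't engage; make-up brings it to -37 dBFS.

-37 dBFS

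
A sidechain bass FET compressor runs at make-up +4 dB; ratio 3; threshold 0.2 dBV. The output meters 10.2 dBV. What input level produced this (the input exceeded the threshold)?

18.2 dBV

Remove make-up: 10.2 − 4 = 6.2 dBV.
Post-compression overshoot = 6.2 − 0.2 = 6 dB.
Undo the ratio: input overshoot = 6 × 3 = 18 dB, giving input = 18.2 dBV.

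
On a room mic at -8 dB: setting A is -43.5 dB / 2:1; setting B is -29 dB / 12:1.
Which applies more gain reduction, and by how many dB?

B, by 1.5 dB

A: 35.5 dB over, compressed to 17.75 dB over, so 17.75 dB of GR.
B: 21 dB over, compressed to 1.75 dB over, so 19.25 dB of GR.
B applies 1.5 dB more gain reduction.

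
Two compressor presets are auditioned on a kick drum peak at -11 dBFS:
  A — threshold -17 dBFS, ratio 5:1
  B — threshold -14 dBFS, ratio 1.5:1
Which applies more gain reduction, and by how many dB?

A, by 3.8 dB

A: 6 dB over, compressed to 1.2 dB over, so 4.8 dB of GR.
B: 3 dB over, compressed to 2 dB over, so 1 dB of GR.
Difference: 3.8 dB in favour of A.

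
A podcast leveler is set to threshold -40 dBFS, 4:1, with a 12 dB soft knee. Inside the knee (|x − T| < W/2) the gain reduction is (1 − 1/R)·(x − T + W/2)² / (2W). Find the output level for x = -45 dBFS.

x − T + W/2 = -45 − (-40) + 6 = 1.
GR = (1 − 1/4) × 1² / 24 = 0.75 × 1 / 24 = 0.03125 dB.
Output = -45 − 0.03125 = -45.03125 dBFS.

-45.03125 dBFS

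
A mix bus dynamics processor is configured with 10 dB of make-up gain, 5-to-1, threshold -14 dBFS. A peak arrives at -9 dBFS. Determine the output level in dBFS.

-3 dBFS

The input is 5 dB above the -14 dBFS threshold.
5:1 compression reduces that to 5/5 = 1 dB over.
That puts the output at -13 dBFS; make-up adds 10 dB, giving -3 dBFS.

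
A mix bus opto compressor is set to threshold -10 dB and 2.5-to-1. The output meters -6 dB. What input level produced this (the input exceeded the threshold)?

The compressed level sits -6 − (-10) = 4 dB over threshold.
Before 2.5:1 compression the overshoot was 4 × 2.5 = 10 dB, so input = -10 + 10 = 0 dB.

0 dB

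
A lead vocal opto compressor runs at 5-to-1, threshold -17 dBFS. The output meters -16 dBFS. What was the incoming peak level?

Post-compression overshoot = -16 − (-17) = 1 dB.
Before 5:1 compression the overshoot was 1 × 5 = 5 dB, so input = -17 + 5 = -12 dBFS.

-12 dBFS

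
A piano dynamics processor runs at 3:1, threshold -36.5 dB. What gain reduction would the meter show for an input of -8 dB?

-8 dB exceeds the threshold by 28.5 dB.
At 3:1, output sits 28.5/3 = 9.5 dB above threshold.
So the signal is attenuated by 28.5 − 9.5 = 19 dB.

19 dB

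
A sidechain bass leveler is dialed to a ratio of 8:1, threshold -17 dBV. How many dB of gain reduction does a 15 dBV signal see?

Overshoot = 15 − (-17) = 32 dB.
After 8:1 compression the overshoot becomes 32/8 = 4 dB.
Gain reduction = 32 − 4 = 28 dB.

28 dB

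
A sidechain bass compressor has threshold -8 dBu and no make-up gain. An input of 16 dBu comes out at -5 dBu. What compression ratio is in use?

Input overshoot = 16 − (-8) = 24 dB; output overshoot = -5 − (-8) = 3 dB.
Ratio = 24 / 3 = 8.

8:1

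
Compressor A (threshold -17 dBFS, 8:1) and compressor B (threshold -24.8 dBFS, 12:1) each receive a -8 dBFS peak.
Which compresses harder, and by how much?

A: 9 dB over, compressed to 1.125 dB over, so 7.875 dB of GR.
B: 16.8 dB over, compressed to 1.4 dB over, so 15.4 dB of GR.
Difference: 7.525 dB in favour of B.

B, by 7.525 dB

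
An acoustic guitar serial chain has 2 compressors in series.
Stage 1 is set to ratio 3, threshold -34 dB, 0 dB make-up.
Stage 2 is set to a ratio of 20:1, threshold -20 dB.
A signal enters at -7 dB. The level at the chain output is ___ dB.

-25 dB

Stage 1: overshoot 27 dB → 27/3 = 9 dB → -25 dB.
Stage 2: below threshold (-25 ≤ -20); passes unchanged; output -25 dB.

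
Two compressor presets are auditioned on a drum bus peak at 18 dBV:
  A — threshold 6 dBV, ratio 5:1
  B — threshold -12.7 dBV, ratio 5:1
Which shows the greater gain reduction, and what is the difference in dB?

B, by 14.96 dB

A: overshoot 12 dB → output overshoot 2.4 dB → GR 9.6 dB.
B: overshoot 30.7 dB → output overshoot 6.14 dB → GR 24.56 dB.
Difference: 14.96 dB in favour of B.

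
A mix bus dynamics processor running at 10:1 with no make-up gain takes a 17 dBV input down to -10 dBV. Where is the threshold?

-13 dBV

Gain reduction = 17 − (-10) = 27 dB; output overshoot = GR / (R − 1) = 27 / 9 = 3 dB.
Threshold = output − output overshoot = -10 − 3 = -13 dBV.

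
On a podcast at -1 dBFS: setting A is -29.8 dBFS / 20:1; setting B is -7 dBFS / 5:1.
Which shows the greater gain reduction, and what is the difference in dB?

A, by 22.56 dB

A: GR = 28.8 − 28.8/20 = 27.36 dB.
B: GR = 6 − 6/5 = 4.8 dB.
A reduces 22.56 dB more.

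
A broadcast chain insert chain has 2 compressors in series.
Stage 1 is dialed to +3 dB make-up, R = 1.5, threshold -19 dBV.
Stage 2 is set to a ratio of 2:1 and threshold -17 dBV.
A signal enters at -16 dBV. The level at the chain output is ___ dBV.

-15.5 dBV

Stage 1: -16 dBV is 3 dB over -19 dBV; at 1.5:1 that becomes 2 dB over, giving -17 dBV; +3 dB make-up → -14 dBV.
Stage 2: -14 dBV is 3 dB over -17 dBV; at 2:1 that becomes 1.5 dB over, giving -15.5 dBV.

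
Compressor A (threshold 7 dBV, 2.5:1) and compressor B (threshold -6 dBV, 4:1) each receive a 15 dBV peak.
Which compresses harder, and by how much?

B, by 10.95 dB

A: 8 dB over, compressed to 3.2 dB over, so 4.8 dB of GR.
B: 21 dB over, compressed to 5.25 dB over, so 15.75 dB of GR.
Difference: 10.95 dB in favour of B.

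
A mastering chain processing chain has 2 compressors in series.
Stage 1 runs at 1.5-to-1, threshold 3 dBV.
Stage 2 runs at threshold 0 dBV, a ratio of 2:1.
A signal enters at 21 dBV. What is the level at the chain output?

7.5 dBV

Stage 1: 18 dB above 3 dBV, reduced 1.5:1 to 12 dB above → 15 dBV.
Stage 2: overshoot 15 dB → 15/2 = 7.5 dB → 7.5 dBV.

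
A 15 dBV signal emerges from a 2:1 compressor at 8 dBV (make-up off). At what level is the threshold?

1 dBV

Let T be the threshold. Output overshoot = (input overshoot)/R, so 8 − T = (15 − T)/2.
2·(8 − T) = 15 − T → 1·T = 16 − 15 = 1.
T = 1/1 = 1 dBV.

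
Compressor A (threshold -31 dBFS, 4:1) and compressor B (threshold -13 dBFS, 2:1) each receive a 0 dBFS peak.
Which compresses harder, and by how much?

A, by 16.75 dB

A: GR = 31 − 31/4 = 23.25 dB.
B: GR = 13 − 13/2 = 6.5 dB.
Difference: 16.75 dB in favour of A.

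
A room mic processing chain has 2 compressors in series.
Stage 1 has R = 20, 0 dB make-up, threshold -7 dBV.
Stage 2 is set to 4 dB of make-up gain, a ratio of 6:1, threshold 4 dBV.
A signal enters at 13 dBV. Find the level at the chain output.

-2 dBV

Stage 1: overshoot 20 dB → 20/20 = 1 dB → -6 dBV.
Stage 2: -6 dBV is at or below the 4 dBV threshold — no compression; make-up brings it to -2 dBV.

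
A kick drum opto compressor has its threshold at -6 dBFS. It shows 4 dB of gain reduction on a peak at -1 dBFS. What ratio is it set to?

Input overshoot = -1 − (-6) = 5 dB.
Output overshoot = 5 − 4 = 1 dB.
Ratio = input overshoot / output overshoot = 5 / 1 = 5.

5:1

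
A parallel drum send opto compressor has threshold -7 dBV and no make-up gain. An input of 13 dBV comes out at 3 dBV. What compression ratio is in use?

2:1

Input overshoot = 13 − (-7) = 20 dB; output overshoot = 3 − (-7) = 10 dB.
Ratio = 20 / 10 = 2.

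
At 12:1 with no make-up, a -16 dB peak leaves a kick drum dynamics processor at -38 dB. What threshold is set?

-40 dB

Let T be the threshold. Output overshoot = (input overshoot)/R, so -38 − T = (-16 − T)/12.
12·(-38 − T) = -16 − T → 11·T = -456 − (-16) = -440.
T = -440/11 = -40 dB.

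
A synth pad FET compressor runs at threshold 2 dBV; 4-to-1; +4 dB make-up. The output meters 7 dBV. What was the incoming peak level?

6 dBV

Before make-up, the level was 7 − 4 = 3 dBV.
Post-compression overshoot = 3 − 2 = 1 dB.
Input overshoot = R × output overshoot = 4 dB → input = 2 + 4 = 6 dBV.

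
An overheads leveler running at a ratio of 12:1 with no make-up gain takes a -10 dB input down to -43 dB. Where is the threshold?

-46 dB

Let T be the threshold. Output overshoot = (input overshoot)/R, so -43 − T = (-10 − T)/12.
12·(-43 − T) = -10 − T → 11·T = -516 − (-10) = -506.
T = -506/11 = -46 dB.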